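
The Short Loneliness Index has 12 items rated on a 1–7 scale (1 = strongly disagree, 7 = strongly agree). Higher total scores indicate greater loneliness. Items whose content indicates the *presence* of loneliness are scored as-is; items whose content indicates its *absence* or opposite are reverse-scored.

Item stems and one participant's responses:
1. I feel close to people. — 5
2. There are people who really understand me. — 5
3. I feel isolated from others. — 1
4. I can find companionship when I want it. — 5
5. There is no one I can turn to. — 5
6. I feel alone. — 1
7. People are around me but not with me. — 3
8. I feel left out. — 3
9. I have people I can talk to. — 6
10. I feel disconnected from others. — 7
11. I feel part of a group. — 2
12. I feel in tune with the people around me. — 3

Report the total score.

42

Items 1, 2, 4, 9, 11, 12 describe the absence/opposite of loneliness → reverse-score.
on a 1–7 scale, reversed = 8 − raw.
  item 1: 8 − 5 = 3
  item 2: 8 − 5 = 3
  item 3: 1
  item 4: 8 − 5 = 3
  item 5: 5
  item 6: 1
  item 7: 3
  item 8: 3
  item 9: 8 − 6 = 2
  item 10: 7
  item 11: 8 − 2 = 6
  item 12: 8 − 3 = 5
Total = 3 + 3 + 1 + 3 + 5 + 1 + 3 + 3 + 2 + 7 + 6 + 5 = 42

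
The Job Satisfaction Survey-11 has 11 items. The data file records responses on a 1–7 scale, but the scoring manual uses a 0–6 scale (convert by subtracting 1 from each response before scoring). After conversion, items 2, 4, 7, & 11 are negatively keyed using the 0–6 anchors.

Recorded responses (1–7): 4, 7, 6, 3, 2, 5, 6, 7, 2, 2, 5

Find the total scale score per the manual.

28

Convert to 0–6: 3, 6, 5, 2, 1, 4, 5, 6, 1, 1, 4
Reverse-coded (reversed = (0+6) − raw = 6 − raw):
  item 2: 6 − 6 = 0
  item 4: 6 − 2 = 4
  item 7: 6 − 5 = 1
  item 11: 6 − 4 = 2
Scored: 3, 0, 5, 4, 1, 4, 1, 6, 1, 1, 2
Total = 28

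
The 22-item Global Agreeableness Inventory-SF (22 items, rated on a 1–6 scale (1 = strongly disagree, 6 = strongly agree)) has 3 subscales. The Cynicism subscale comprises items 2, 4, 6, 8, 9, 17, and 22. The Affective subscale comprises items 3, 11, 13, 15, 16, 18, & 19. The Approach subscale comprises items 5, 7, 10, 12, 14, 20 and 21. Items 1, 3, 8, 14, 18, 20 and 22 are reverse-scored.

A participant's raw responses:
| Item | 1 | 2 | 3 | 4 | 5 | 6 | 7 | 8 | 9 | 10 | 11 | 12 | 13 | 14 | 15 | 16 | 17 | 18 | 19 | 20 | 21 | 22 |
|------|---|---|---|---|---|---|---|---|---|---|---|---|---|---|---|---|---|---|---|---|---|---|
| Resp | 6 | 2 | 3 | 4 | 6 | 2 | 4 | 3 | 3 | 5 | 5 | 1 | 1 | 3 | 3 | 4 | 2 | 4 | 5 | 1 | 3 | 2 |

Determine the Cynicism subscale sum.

22

Cynicism items: 2, 4, 6, 8, 9, 17, 22.
Of these, items 8 & 22 are reverse-scored; reverse-coded value = 7 − response.
  item 2: 2
  item 4: 4
  item 6: 2
  item 8: 7 − 3 = 4
  item 9: 3
  item 17: 2
  item 22: 7 − 2 = 5
Sum = 2 + 4 + 2 + 4 + 3 + 2 + 5 = 22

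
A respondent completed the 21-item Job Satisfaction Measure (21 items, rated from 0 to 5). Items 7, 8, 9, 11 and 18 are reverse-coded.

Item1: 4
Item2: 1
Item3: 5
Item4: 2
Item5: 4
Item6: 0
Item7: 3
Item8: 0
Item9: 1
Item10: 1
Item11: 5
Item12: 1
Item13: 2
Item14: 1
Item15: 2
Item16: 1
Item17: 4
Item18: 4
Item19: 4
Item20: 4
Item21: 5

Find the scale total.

53

Raw sum = 54. Reverse-coded items: 7, 8, 9, 11, 18; their raw sum = 13.
Each reversal replaces raw with 5 − raw, changing the total by 5 − 2·raw per item.
Total = 54 + 5·5 − 2·13 = 54 + 25 − 26 = 53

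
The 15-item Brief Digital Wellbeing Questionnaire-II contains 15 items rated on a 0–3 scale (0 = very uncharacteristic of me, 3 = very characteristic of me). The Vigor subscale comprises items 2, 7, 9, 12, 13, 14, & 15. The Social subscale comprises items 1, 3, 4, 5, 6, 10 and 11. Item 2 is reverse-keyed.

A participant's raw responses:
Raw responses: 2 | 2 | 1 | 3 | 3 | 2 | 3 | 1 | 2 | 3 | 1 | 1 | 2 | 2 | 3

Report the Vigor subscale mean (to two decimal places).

Vigor items: 2, 7, 9, 12, 13, 14, 15.
Of these, item 2 is reverse-keyed; on a 0–3 scale, reversed = 3 − raw.
  item 2: 3 − 2 = 1
  item 7: 3
  item 9: 2
  item 12: 1
  item 13: 2
  item 14: 2
  item 15: 3
Sum = 1 + 3 + 2 + 1 + 2 + 2 + 3 = 14
Mean = 14 / 7 = 2.00

2.00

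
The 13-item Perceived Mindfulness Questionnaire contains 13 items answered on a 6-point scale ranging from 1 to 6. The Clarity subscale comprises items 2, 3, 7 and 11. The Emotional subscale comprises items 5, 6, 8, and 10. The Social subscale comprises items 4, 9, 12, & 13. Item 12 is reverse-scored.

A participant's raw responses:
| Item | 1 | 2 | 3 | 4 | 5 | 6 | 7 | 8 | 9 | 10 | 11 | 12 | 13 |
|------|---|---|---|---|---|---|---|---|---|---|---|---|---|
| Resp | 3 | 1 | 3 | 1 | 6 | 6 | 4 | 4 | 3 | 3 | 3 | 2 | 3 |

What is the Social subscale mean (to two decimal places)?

3.00

Social items: 4, 9, 12, 13.
Of these, item 12 is reverse-scored; reverse-coded value = 7 − response.
  item 4: 1
  item 9: 3
  item 12: 7 − 2 = 5
  item 13: 3
Sum = 1 + 3 + 5 + 3 = 12
Mean = 12 / 4 = 3.00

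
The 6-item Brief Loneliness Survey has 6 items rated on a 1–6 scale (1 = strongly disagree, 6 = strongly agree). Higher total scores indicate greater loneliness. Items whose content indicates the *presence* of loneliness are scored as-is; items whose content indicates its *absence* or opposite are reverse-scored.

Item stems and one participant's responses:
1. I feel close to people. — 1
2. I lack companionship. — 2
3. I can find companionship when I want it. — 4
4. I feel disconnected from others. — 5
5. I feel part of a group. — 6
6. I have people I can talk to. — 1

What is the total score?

23

Items 1, 3, 5, 6 describe the absence/opposite of loneliness → reverse-score.
on a 1–6 scale, reversed = 7 − raw.
  item 1: 7 − 1 = 6
  item 2: 2
  item 3: 7 − 4 = 3
  item 4: 5
  item 5: 7 − 6 = 1
  item 6: 7 − 1 = 6
Total = 6 + 2 + 3 + 5 + 1 + 6 = 23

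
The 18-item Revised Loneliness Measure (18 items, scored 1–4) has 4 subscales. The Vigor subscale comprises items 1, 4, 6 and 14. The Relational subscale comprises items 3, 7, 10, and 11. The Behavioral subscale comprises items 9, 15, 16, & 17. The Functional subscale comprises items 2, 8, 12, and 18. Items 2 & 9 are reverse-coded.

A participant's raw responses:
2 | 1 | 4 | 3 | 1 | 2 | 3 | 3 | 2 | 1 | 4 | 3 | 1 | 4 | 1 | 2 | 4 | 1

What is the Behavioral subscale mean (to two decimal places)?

Behavioral items: 9, 15, 16, 17.
Of these, item 9 is reverse-coded; reverse-coded value = 5 − response.
  item 9: 5 − 2 = 3
  item 15: 1
  item 16: 2
  item 17: 4
Sum = 3 + 1 + 2 + 4 = 10
Mean = 10 / 4 = 2.50

2.50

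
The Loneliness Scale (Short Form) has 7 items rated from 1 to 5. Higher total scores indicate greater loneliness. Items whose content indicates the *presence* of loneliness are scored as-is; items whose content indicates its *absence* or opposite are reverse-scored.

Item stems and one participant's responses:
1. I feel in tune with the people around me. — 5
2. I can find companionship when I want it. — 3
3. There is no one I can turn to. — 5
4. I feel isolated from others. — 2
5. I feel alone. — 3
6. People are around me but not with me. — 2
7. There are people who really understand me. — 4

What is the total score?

Items 1, 2, 7 describe the absence/opposite of loneliness → reverse-score.
on a 1–5 scale, reversed = 6 − raw.
  item 1: 6 − 5 = 1
  item 2: 6 − 3 = 3
  item 3: 5
  item 4: 2
  item 5: 3
  item 6: 2
  item 7: 6 − 4 = 2
Total = 1 + 3 + 5 + 2 + 3 + 2 + 2 = 18

18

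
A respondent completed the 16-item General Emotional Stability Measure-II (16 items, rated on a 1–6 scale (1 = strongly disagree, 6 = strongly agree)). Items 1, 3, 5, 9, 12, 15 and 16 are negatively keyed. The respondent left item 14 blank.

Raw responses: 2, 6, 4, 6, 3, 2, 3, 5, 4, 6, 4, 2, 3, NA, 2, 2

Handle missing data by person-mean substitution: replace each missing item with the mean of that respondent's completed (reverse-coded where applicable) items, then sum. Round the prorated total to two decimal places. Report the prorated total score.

69.33

Reverse-coded (reversed = (1+6) − raw = 7 − raw):
  item 1: 7 − 2 = 5
  item 3: 7 − 4 = 3
  item 5: 7 − 3 = 4
  item 9: 7 − 4 = 3
  item 12: 7 − 2 = 5
  item 15: 7 − 2 = 5
  item 16: 7 − 2 = 5
Completed scored items (15 of 16): 5, 6, 3, 6, 4, 2, 3, 5, 3, 6, 4, 5, 3, 5, 5; sum = 65.
Person mean = 65 / 15 ≈ 4.3333
Prorated total = (65 / 15) × 16 = 69.33 (to 2 dp)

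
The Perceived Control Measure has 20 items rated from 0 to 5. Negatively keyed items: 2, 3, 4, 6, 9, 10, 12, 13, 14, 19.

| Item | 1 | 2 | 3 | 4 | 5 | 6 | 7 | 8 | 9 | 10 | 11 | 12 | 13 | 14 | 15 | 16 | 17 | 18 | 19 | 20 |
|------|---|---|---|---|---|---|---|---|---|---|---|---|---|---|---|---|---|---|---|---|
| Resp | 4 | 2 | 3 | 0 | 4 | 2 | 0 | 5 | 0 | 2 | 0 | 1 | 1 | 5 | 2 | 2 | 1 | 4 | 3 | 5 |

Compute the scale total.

Reverse-coded items (on a 0–5 scale, reversed = 5 − raw):
  item 2: 5 − 2 = 3
  item 3: 5 − 3 = 2
  item 4: 5 − 0 = 5
  item 6: 5 − 2 = 3
  item 9: 5 − 0 = 5
  item 10: 5 − 2 = 3
  item 12: 5 − 1 = 4
  item 13: 5 − 1 = 4
  item 14: 5 − 5 = 0
  item 19: 5 − 3 = 2
Scored items: 4, 3, 2, 5, 4, 3, 0, 5, 5, 3, 0, 4, 4, 0, 2, 2, 1, 4, 2, 5
Total = 4 + 3 + 2 + 5 + 4 + 3 + 0 + 5 + 5 + 3 + 0 + 4 + 4 + 0 + 2 + 2 + 1 + 4 + 2 + 5 = 58

58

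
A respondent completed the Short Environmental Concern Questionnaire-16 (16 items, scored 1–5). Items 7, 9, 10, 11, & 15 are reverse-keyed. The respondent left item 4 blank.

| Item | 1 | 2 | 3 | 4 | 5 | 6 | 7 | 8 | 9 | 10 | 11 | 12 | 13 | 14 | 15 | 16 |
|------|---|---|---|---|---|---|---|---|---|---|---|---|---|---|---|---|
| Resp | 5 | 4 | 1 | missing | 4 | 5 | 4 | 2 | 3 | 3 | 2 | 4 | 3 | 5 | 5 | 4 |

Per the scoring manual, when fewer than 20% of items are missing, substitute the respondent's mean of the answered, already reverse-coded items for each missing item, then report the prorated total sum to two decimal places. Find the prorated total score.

53.33

Reverse-coded (on a 1–5 scale, reversed = 6 − raw):
  item 7: 6 − 4 = 2
  item 9: 6 − 3 = 3
  item 10: 6 − 3 = 3
  item 11: 6 − 2 = 4
  item 15: 6 − 5 = 1
Completed scored items (15 of 16): 5, 4, 1, 4, 5, 2, 2, 3, 3, 4, 4, 3, 5, 1, 4; sum = 50.
Person mean = 50 / 15 ≈ 3.3333
Prorated total = (50 / 15) × 16 = 53.33 (to 2 dp)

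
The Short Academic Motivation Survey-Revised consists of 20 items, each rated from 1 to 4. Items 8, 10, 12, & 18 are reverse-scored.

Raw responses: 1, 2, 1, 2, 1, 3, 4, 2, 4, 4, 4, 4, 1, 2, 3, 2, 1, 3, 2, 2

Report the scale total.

Apply reverse scoring (reversed = (1+4) − raw = 5 − raw):
  item 8: 5 − 2 = 3
  item 10: 5 − 4 = 1
  item 12: 5 − 4 = 1
  item 18: 5 − 3 = 2
Scored responses: 1, 2, 1, 2, 1, 3, 4, 3, 4, 1, 4, 1, 1, 2, 3, 2, 1, 2, 2, 2
Total = 1 + 2 + 1 + 2 + 1 + 3 + 4 + 3 + 4 + 1 + 4 + 1 + 1 + 2 + 3 + 2 + 1 + 2 + 2 + 2 = 42

42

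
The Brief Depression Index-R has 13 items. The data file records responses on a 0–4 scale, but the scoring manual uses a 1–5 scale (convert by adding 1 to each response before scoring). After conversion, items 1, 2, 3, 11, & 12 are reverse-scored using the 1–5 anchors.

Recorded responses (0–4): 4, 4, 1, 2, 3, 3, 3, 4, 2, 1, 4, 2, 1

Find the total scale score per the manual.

37

Convert to 1–5: 5, 5, 2, 3, 4, 4, 4, 5, 3, 2, 5, 3, 2
Reverse-coded (on a 1–5 scale, reversed = 6 − raw):
  item 1: 6 − 5 = 1
  item 2: 6 − 5 = 1
  item 3: 6 − 2 = 4
  item 11: 6 − 5 = 1
  item 12: 6 − 3 = 3
Scored: 1, 1, 4, 3, 4, 4, 4, 5, 3, 2, 1, 3, 2
Total = 37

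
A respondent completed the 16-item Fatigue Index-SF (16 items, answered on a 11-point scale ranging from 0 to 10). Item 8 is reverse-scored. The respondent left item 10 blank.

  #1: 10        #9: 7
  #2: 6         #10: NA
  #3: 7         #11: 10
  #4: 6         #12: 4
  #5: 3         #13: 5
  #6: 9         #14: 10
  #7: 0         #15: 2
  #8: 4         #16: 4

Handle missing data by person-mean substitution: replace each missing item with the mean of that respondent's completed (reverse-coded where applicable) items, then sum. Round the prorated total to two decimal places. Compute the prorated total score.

94.93

Reverse-coded (reversed = (0+10) − raw = 10 − raw):
  item 8: 10 − 4 = 6
Completed scored items (15 of 16): 10, 6, 7, 6, 3, 9, 0, 6, 7, 10, 4, 5, 10, 2, 4; sum = 89.
Person mean = 89 / 15 ≈ 5.9333
Prorated total = (89 / 15) × 16 = 94.93 (to 2 dp)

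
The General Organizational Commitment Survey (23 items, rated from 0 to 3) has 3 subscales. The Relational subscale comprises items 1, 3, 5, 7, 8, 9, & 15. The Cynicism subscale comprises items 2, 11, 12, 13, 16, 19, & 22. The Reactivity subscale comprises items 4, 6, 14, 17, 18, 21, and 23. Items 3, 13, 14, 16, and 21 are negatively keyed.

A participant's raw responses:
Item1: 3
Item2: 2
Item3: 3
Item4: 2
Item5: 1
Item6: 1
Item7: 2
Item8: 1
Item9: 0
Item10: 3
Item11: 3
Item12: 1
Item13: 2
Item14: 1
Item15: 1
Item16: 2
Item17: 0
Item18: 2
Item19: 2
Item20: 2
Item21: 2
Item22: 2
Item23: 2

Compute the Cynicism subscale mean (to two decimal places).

Cynicism items: 2, 11, 12, 13, 16, 19, 22.
Of these, items 13 & 16 are negatively keyed; on a 0–3 scale, reversed = 3 − raw.
  item 2: 2
  item 11: 3
  item 12: 1
  item 13: 3 − 2 = 1
  item 16: 3 − 2 = 1
  item 19: 2
  item 22: 2
Sum = 2 + 3 + 1 + 1 + 1 + 2 + 2 = 12
Mean = 12 / 7 = 1.71

1.71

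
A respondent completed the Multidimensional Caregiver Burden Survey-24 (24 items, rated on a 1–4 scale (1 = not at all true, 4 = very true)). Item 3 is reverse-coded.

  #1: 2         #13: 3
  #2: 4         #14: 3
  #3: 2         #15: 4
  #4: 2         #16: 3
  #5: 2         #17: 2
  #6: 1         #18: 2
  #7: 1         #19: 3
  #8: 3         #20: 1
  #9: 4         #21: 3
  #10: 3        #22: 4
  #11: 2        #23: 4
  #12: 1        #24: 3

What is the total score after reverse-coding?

Reversing item 3 with 5 − raw:
Total = 2 + 4 + (5−2) + 2 + 2 + 1 + 1 + 3 + 4 + 3 + 2 + 1 + 3 + 3 + 4 + 3 + 2 + 2 + 3 + 1 + 3 + 4 + 4 + 3
      = 2 + 4 + 3 + 2 + 2 + 1 + 1 + 3 + 4 + 3 + 2 + 1 + 3 + 3 + 4 + 3 + 2 + 2 + 3 + 1 + 3 + 4 + 4 + 3 = 63

63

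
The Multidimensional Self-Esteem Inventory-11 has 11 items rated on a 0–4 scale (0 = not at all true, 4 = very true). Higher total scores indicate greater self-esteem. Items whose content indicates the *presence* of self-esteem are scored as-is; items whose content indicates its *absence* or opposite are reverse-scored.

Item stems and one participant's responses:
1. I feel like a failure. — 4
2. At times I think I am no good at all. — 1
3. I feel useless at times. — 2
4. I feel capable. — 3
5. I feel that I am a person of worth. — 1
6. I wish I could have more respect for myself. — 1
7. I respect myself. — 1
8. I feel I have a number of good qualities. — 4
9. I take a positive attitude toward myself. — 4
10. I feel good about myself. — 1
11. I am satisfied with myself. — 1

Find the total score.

Items 1, 2, 3, 6 describe the absence/opposite of self-esteem → reverse-score.
on a 0–4 scale, reversed = 4 − raw.
  item 1: 4 − 4 = 0
  item 2: 4 − 1 = 3
  item 3: 4 − 2 = 2
  item 4: 3
  item 5: 1
  item 6: 4 − 1 = 3
  item 7: 1
  item 8: 4
  item 9: 4
  item 10: 1
  item 11: 1
Total = 0 + 3 + 2 + 3 + 1 + 3 + 1 + 4 + 4 + 1 + 1 = 23

23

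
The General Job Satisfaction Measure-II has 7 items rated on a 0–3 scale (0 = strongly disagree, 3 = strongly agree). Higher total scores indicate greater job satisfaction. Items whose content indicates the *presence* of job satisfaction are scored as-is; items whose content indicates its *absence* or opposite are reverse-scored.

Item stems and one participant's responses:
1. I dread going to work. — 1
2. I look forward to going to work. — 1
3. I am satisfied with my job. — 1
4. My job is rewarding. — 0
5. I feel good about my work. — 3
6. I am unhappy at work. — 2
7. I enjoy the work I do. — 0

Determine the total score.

Items 1, 6 describe the absence/opposite of job satisfaction → reverse-score.
reverse-coded value = 3 − response.
  item 1: 3 − 1 = 2
  item 2: 1
  item 3: 1
  item 4: 0
  item 5: 3
  item 6: 3 − 2 = 1
  item 7: 0
Total = 2 + 1 + 1 + 0 + 3 + 1 + 0 = 8

8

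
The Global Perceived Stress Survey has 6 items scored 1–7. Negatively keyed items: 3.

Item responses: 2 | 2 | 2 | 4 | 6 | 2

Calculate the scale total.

Negatively keyed items use 8 − raw:
  item 3: 8 − 2 = 6
After reverse-coding: 2, 2, 6, 4, 6, 2
Total = 2 + 2 + 6 + 4 + 6 + 2 = 22

22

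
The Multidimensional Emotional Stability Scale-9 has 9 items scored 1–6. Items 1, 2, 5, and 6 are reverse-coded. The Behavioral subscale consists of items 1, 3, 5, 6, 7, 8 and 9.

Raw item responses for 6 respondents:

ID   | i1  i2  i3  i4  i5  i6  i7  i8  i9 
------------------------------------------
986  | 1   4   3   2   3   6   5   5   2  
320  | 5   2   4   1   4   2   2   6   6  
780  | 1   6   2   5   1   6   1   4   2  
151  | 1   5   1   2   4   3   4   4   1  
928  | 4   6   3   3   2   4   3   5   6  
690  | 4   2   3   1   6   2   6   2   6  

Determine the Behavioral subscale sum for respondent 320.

Respondent 320 raw: 5, 2, 4, 1, 4, 2, 2, 6, 6.
Behavioral items: 1, 3, 5, 6, 7, 8, 9.
Reverse-coded (reverse-coded value = 7 − response):
  item 1: 7 − 5 = 2
  item 3: 4
  item 5: 7 − 4 = 3
  item 6: 7 − 2 = 5
  item 7: 2
  item 8: 6
  item 9: 6
Sum = 2 + 4 + 3 + 5 + 2 + 6 + 6 = 28

28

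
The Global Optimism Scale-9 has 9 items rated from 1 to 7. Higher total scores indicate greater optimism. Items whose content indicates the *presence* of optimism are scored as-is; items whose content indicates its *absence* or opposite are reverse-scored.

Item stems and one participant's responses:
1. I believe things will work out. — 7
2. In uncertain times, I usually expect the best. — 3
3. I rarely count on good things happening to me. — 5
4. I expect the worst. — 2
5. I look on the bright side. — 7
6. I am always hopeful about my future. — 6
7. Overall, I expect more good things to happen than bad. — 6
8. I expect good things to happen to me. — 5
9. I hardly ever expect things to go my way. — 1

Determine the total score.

Items 3, 4, 9 describe the absence/opposite of optimism → reverse-score.
reversed = (1+7) − raw = 8 − raw.
  item 1: 7
  item 2: 3
  item 3: 8 − 5 = 3
  item 4: 8 − 2 = 6
  item 5: 7
  item 6: 6
  item 7: 6
  item 8: 5
  item 9: 8 − 1 = 7
Total = 7 + 3 + 3 + 6 + 7 + 6 + 6 + 5 + 7 = 50

50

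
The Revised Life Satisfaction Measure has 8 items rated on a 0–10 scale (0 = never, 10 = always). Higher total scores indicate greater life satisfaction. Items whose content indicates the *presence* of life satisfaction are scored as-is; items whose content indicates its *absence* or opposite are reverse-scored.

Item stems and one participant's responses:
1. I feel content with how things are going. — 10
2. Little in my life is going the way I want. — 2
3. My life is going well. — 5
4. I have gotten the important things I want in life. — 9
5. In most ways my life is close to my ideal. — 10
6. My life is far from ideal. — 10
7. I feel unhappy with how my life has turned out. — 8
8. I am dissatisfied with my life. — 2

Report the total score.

Items 2, 6, 7, 8 describe the absence/opposite of life satisfaction → reverse-score.
on a 0–10 scale, reversed = 10 − raw.
  item 1: 10
  item 2: 10 − 2 = 8
  item 3: 5
  item 4: 9
  item 5: 10
  item 6: 10 − 10 = 0
  item 7: 10 − 8 = 2
  item 8: 10 − 2 = 8
Total = 10 + 8 + 5 + 9 + 10 + 0 + 2 + 8 = 52

52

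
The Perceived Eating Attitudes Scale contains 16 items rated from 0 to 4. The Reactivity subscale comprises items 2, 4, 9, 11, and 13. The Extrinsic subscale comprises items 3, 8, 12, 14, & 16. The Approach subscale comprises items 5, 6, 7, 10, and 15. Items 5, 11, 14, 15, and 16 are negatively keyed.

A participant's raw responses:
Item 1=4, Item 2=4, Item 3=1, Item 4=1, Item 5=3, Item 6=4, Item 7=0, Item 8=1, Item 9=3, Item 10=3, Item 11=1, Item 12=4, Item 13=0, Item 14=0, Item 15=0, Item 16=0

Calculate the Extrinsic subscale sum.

Extrinsic items: 3, 8, 12, 14, 16.
Of these, items 14 & 16 are negatively keyed; reverse-coded value = 4 − response.
  item 3: 1
  item 8: 1
  item 12: 4
  item 14: 4 − 0 = 4
  item 16: 4 − 0 = 4
Sum = 1 + 1 + 4 + 4 + 4 = 14

14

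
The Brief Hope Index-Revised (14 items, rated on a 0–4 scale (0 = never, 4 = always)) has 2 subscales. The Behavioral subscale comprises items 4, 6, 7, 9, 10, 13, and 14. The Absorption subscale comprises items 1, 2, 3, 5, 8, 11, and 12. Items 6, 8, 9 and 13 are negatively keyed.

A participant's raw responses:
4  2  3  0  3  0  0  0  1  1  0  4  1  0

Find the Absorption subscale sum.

Absorption items: 1, 2, 3, 5, 8, 11, 12.
Of these, item 8 is negatively keyed; reversed = (0+4) − raw = 4 − raw.
  item 1: 4
  item 2: 2
  item 3: 3
  item 5: 3
  item 8: 4 − 0 = 4
  item 11: 0
  item 12: 4
Sum = 4 + 2 + 3 + 3 + 4 + 0 + 4 = 20

20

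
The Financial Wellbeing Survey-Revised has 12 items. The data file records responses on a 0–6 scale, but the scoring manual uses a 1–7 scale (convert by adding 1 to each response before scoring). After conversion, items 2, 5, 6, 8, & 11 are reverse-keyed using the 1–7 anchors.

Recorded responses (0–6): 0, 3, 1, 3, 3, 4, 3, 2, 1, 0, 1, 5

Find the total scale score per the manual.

Convert to 1–7: 1, 4, 2, 4, 4, 5, 4, 3, 2, 1, 2, 6
Reverse-coded (reverse-coded value = 8 − response):
  item 2: 8 − 4 = 4
  item 5: 8 − 4 = 4
  item 6: 8 − 5 = 3
  item 8: 8 − 3 = 5
  item 11: 8 − 2 = 6
Scored: 1, 4, 2, 4, 4, 3, 4, 5, 2, 1, 6, 6
Total = 42

42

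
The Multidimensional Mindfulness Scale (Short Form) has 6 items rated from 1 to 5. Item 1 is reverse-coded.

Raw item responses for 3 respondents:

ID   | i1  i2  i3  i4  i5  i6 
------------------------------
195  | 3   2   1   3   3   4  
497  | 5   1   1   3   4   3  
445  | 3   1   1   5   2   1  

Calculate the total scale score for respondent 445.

Respondent 445 raw: 3, 1, 1, 5, 2, 1.
Reverse-coded (reverse-coded value = 6 − response):
  item 1: 6 − 3 = 3
  item 2: 1
  item 3: 1
  item 4: 5
  item 5: 2
  item 6: 1
Sum = 3 + 1 + 1 + 5 + 2 + 1 = 13

13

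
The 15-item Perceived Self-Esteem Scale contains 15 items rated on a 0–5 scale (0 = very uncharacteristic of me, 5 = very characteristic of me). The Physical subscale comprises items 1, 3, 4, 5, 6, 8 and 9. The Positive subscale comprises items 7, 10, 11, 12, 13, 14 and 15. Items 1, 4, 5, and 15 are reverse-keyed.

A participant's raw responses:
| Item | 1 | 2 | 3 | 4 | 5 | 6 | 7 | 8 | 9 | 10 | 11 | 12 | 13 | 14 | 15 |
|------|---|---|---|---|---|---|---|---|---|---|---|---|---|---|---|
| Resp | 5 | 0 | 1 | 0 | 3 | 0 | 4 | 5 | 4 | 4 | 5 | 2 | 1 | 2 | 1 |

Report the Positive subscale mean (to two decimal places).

Positive items: 7, 10, 11, 12, 13, 14, 15.
Of these, item 15 is reverse-keyed; reverse-coded value = 5 − response.
  item 7: 4
  item 10: 4
  item 11: 5
  item 12: 2
  item 13: 1
  item 14: 2
  item 15: 5 − 1 = 4
Sum = 4 + 4 + 5 + 2 + 1 + 2 + 4 = 22
Mean = 22 / 7 = 3.14

3.14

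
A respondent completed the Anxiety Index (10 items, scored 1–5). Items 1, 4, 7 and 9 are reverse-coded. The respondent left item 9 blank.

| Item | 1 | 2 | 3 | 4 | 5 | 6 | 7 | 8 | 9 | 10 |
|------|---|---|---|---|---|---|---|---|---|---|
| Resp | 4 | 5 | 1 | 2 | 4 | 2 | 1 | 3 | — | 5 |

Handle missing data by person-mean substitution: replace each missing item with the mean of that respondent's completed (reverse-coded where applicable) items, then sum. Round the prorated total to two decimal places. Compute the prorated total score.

Reverse-coded (reversed = (1+5) − raw = 6 − raw):
  item 1: 6 − 4 = 2
  item 4: 6 − 2 = 4
  item 7: 6 − 1 = 5
Completed scored items (9 of 10): 2, 5, 1, 4, 4, 2, 5, 3, 5; sum = 31.
Person mean = 31 / 9 ≈ 3.4444
Prorated total = (31 / 9) × 10 = 34.44 (to 2 dp)

34.44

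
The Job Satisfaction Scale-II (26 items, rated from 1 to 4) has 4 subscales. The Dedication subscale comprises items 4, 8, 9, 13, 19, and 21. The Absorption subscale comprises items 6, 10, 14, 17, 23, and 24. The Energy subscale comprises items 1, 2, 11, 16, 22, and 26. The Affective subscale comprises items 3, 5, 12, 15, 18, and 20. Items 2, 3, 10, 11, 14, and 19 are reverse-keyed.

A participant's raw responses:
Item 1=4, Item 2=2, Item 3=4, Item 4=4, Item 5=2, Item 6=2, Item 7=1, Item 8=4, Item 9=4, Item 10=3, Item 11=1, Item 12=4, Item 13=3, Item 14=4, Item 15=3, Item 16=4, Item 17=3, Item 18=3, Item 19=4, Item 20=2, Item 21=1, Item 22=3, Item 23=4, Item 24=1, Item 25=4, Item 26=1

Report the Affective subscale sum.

Affective items: 3, 5, 12, 15, 18, 20.
Of these, item 3 is reverse-keyed; on a 1–4 scale, reversed = 5 − raw.
  item 3: 5 − 4 = 1
  item 5: 2
  item 12: 4
  item 15: 3
  item 18: 3
  item 20: 2
Sum = 1 + 2 + 4 + 3 + 3 + 2 = 15

15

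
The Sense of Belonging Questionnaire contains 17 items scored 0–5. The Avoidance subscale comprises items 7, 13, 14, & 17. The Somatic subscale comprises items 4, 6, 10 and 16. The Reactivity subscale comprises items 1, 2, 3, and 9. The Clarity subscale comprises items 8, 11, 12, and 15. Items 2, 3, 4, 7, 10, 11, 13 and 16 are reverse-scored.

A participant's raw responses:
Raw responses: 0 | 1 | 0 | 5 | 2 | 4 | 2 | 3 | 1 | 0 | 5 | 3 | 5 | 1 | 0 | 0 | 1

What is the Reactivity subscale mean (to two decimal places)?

Reactivity items: 1, 2, 3, 9.
Of these, items 2 & 3 are reverse-scored; reverse-coded value = 5 − response.
  item 1: 0
  item 2: 5 − 1 = 4
  item 3: 5 − 0 = 5
  item 9: 1
Sum = 0 + 4 + 5 + 1 = 10
Mean = 10 / 4 = 2.50

2.50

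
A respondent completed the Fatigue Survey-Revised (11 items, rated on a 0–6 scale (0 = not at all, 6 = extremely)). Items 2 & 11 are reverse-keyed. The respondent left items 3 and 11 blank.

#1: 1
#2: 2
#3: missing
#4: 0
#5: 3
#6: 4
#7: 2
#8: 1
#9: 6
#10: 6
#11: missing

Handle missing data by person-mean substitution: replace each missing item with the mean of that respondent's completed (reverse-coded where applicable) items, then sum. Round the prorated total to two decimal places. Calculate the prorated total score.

Reverse-coded (reverse-coded value = 6 − response):
  item 2: 6 − 2 = 4
Completed scored items (9 of 11): 1, 4, 0, 3, 4, 2, 1, 6, 6; sum = 27.
Person mean = 27 / 9 ≈ 3.0000
Prorated total = (27 / 9) × 11 = 33.00 (to 2 dp)

33.00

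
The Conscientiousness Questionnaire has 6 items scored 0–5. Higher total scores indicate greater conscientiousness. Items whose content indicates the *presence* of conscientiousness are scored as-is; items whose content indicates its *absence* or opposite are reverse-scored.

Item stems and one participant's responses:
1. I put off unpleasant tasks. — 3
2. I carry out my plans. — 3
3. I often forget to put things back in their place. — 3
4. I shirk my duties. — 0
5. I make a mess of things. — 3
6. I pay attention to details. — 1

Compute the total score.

Items 1, 3, 4, 5 describe the absence/opposite of conscientiousness → reverse-score.
reverse-coded value = 5 − response.
  item 1: 5 − 3 = 2
  item 2: 3
  item 3: 5 − 3 = 2
  item 4: 5 − 0 = 5
  item 5: 5 − 3 = 2
  item 6: 1
Total = 2 + 3 + 2 + 5 + 2 + 1 = 15

15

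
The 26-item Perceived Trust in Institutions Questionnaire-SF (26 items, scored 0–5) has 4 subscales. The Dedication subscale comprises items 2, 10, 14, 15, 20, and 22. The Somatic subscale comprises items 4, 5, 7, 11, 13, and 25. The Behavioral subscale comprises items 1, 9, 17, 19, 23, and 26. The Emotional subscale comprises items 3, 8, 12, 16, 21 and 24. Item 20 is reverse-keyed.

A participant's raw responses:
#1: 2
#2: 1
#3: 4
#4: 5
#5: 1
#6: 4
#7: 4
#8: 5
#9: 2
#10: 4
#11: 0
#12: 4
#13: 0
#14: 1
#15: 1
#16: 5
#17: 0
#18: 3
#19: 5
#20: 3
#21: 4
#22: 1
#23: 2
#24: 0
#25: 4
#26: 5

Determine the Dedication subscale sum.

10

Dedication items: 2, 10, 14, 15, 20, 22.
Of these, item 20 is reverse-keyed; reverse-coded value = 5 − response.
  item 2: 1
  item 10: 4
  item 14: 1
  item 15: 1
  item 20: 5 − 3 = 2
  item 22: 1
Sum = 1 + 4 + 1 + 1 + 2 + 1 = 10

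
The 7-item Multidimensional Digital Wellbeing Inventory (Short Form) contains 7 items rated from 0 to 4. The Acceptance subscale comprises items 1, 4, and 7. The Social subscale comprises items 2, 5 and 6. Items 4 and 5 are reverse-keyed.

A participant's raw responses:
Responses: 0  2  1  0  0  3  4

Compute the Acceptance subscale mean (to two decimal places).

2.67

Acceptance items: 1, 4, 7.
Of these, item 4 is reverse-keyed; reversed = (0+4) − raw = 4 − raw.
  item 1: 0
  item 4: 4 − 0 = 4
  item 7: 4
Sum = 0 + 4 + 4 = 8
Mean = 8 / 3 = 2.67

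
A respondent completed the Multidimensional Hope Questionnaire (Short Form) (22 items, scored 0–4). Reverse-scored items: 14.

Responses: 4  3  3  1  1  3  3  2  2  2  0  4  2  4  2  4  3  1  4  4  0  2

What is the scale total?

50

Apply reverse scoring (on a 0–4 scale, reversed = 4 − raw):
  item 14: 4 − 4 = 0
After reverse-coding: 4, 3, 3, 1, 1, 3, 3, 2, 2, 2, 0, 4, 2, 0, 2, 4, 3, 1, 4, 4, 0, 2
Total = 4 + 3 + 3 + 1 + 1 + 3 + 3 + 2 + 2 + 2 + 0 + 4 + 2 + 0 + 2 + 4 + 3 + 1 + 4 + 4 + 0 + 2 = 50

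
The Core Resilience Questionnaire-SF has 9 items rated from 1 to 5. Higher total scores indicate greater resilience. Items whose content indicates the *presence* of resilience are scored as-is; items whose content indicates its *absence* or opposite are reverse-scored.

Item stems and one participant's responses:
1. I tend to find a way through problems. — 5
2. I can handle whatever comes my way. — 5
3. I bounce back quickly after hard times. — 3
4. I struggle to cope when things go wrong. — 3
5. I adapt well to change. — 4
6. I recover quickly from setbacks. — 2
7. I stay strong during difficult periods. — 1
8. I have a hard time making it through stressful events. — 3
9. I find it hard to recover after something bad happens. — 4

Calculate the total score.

28

Items 4, 8, 9 describe the absence/opposite of resilience → reverse-score.
reverse-coded value = 6 − response.
  item 1: 5
  item 2: 5
  item 3: 3
  item 4: 6 − 3 = 3
  item 5: 4
  item 6: 2
  item 7: 1
  item 8: 6 − 3 = 3
  item 9: 6 − 4 = 2
Total = 5 + 5 + 3 + 3 + 4 + 2 + 1 + 3 + 2 = 28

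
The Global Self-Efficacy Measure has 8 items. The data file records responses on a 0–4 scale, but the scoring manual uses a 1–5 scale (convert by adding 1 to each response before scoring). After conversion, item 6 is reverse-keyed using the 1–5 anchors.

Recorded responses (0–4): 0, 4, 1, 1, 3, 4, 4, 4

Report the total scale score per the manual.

Convert to 1–5: 1, 5, 2, 2, 4, 5, 5, 5
Reverse-coded (on a 1–5 scale, reversed = 6 − raw):
  item 6: 6 − 5 = 1
Scored: 1, 5, 2, 2, 4, 1, 5, 5
Total = 25

25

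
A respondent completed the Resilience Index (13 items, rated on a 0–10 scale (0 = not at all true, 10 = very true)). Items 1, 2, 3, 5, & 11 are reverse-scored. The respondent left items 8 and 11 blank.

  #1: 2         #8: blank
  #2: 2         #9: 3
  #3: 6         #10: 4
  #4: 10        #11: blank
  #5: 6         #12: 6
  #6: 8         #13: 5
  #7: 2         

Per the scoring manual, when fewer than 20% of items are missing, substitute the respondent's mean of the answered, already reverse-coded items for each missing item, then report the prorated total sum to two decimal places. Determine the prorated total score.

Reverse-coded (reverse-coded value = 10 − response):
  item 1: 10 − 2 = 8
  item 2: 10 − 2 = 8
  item 3: 10 − 6 = 4
  item 5: 10 − 6 = 4
Completed scored items (11 of 13): 8, 8, 4, 10, 4, 8, 2, 3, 4, 6, 5; sum = 62.
Person mean = 62 / 11 ≈ 5.6364
Prorated total = (62 / 11) × 13 = 73.27 (to 2 dp)

73.27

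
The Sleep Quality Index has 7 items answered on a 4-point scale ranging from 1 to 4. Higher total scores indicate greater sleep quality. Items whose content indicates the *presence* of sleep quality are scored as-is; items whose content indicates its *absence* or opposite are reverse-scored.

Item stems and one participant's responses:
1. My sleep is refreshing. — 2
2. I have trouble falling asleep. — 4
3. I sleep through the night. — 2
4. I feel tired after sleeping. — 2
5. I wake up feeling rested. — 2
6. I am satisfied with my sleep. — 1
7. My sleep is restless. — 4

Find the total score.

Items 2, 4, 7 describe the absence/opposite of sleep quality → reverse-score.
reversed = (1+4) − raw = 5 − raw.
  item 1: 2
  item 2: 5 − 4 = 1
  item 3: 2
  item 4: 5 − 2 = 3
  item 5: 2
  item 6: 1
  item 7: 5 − 4 = 1
Total = 2 + 1 + 2 + 3 + 2 + 1 + 1 = 12

12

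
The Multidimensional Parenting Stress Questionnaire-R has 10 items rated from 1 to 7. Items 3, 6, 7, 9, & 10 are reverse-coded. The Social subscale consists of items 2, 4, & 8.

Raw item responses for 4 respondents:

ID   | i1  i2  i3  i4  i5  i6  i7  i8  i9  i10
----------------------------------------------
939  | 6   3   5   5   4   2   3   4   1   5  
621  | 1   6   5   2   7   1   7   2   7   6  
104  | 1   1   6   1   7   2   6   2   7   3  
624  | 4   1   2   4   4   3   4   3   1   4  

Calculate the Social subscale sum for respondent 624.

Respondent 624 raw: 4, 1, 2, 4, 4, 3, 4, 3, 1, 4.
Social items: 2, 4, 8.
Reverse-coded (reverse-coded value = 8 − response):
  item 2: 1
  item 4: 4
  item 8: 3
Sum = 1 + 4 + 3 = 8

8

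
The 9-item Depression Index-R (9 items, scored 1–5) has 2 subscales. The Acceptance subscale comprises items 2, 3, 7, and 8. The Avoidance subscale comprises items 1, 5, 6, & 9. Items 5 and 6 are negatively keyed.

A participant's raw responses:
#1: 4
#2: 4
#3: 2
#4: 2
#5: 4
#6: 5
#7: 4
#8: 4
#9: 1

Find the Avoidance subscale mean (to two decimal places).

Avoidance items: 1, 5, 6, 9.
Of these, items 5 and 6 are negatively keyed; on a 1–5 scale, reversed = 6 − raw.
  item 1: 4
  item 5: 6 − 4 = 2
  item 6: 6 − 5 = 1
  item 9: 1
Sum = 4 + 2 + 1 + 1 = 8
Mean = 8 / 4 = 2.00

2.00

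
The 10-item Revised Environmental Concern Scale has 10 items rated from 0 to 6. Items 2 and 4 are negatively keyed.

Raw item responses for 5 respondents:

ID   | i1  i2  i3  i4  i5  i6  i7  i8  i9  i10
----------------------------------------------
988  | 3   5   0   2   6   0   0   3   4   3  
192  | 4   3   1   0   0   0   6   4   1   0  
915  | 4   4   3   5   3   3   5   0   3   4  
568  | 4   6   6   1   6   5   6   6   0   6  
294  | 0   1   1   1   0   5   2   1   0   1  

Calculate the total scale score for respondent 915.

Respondent 915 raw: 4, 4, 3, 5, 3, 3, 5, 0, 3, 4.
Reverse-coded (on a 0–6 scale, reversed = 6 − raw):
  item 1: 4
  item 2: 6 − 4 = 2
  item 3: 3
  item 4: 6 − 5 = 1
  item 5: 3
  item 6: 3
  item 7: 5
  item 8: 0
  item 9: 3
  item 10: 4
Sum = 4 + 2 + 3 + 1 + 3 + 3 + 5 + 0 + 3 + 4 = 28

28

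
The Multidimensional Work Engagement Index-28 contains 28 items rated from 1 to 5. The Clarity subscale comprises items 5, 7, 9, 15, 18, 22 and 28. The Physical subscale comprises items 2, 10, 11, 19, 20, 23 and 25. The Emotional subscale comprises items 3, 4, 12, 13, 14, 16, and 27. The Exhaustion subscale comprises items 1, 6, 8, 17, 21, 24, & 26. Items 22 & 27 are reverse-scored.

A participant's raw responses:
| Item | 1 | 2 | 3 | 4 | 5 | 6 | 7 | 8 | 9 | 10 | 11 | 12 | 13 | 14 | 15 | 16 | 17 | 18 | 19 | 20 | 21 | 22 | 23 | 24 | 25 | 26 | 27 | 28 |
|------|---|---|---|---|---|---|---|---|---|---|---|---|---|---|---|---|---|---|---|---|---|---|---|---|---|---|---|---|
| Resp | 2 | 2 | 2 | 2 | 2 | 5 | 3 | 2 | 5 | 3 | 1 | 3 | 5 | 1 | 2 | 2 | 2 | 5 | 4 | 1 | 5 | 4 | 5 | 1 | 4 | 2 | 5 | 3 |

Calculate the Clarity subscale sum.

Clarity items: 5, 7, 9, 15, 18, 22, 28.
Of these, item 22 is reverse-scored; on a 1–5 scale, reversed = 6 − raw.
  item 5: 2
  item 7: 3
  item 9: 5
  item 15: 2
  item 18: 5
  item 22: 6 − 4 = 2
  item 28: 3
Sum = 2 + 3 + 5 + 2 + 5 + 2 + 3 = 22

22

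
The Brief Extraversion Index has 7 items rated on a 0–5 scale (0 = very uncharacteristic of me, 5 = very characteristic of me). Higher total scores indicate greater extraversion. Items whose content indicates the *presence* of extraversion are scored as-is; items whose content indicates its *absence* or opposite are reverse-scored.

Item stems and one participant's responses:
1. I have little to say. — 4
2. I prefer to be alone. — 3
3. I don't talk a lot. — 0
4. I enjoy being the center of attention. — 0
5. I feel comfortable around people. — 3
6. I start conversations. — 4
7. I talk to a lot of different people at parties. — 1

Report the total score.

16

Items 1, 2, 3 describe the absence/opposite of extraversion → reverse-score.
reversed = (0+5) − raw = 5 − raw.
  item 1: 5 − 4 = 1
  item 2: 5 − 3 = 2
  item 3: 5 − 0 = 5
  item 4: 0
  item 5: 3
  item 6: 4
  item 7: 1
Total = 1 + 2 + 5 + 0 + 3 + 4 + 1 = 16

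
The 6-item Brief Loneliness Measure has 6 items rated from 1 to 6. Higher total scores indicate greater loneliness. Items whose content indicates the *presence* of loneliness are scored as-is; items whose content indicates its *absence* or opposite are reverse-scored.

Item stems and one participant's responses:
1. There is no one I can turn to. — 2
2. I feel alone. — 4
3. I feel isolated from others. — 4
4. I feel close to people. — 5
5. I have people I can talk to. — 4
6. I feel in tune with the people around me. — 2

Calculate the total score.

Items 4, 5, 6 describe the absence/opposite of loneliness → reverse-score.
reverse-coded value = 7 − response.
  item 1: 2
  item 2: 4
  item 3: 4
  item 4: 7 − 5 = 2
  item 5: 7 − 4 = 3
  item 6: 7 − 2 = 5
Total = 2 + 4 + 4 + 2 + 3 + 5 = 20

20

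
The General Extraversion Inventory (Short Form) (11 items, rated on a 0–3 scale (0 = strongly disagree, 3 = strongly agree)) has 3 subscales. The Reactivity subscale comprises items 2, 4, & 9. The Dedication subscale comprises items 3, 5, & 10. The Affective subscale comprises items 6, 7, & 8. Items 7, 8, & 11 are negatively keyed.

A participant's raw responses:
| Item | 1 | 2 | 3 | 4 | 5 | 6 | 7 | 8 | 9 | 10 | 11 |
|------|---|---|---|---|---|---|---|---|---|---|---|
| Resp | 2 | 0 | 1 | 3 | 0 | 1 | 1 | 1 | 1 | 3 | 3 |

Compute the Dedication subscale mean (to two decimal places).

1.33

Dedication items: 3, 5, 10.
  item 3: 1
  item 5: 0
  item 10: 3
Sum = 1 + 0 + 3 = 4
Mean = 4 / 3 = 1.33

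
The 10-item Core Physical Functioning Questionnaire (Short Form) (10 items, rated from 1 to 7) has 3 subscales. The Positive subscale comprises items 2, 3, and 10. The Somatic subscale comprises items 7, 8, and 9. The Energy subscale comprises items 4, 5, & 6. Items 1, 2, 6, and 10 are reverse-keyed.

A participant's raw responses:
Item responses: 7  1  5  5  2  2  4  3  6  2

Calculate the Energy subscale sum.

13

Energy items: 4, 5, 6.
Of these, item 6 is reverse-keyed; reversed = (1+7) − raw = 8 − raw.
  item 4: 5
  item 5: 2
  item 6: 8 − 2 = 6
Sum = 5 + 2 + 6 = 13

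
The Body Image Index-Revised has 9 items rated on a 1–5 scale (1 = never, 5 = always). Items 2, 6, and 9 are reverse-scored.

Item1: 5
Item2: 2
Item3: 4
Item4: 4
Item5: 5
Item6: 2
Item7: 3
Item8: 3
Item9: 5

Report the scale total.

Reversing items 2, 6 and 9 with 6 − raw:
Total = 5 + (6−2) + 4 + 4 + 5 + (6−2) + 3 + 3 + (6−5)
      = 5 + 4 + 4 + 4 + 5 + 4 + 3 + 3 + 1 = 33

33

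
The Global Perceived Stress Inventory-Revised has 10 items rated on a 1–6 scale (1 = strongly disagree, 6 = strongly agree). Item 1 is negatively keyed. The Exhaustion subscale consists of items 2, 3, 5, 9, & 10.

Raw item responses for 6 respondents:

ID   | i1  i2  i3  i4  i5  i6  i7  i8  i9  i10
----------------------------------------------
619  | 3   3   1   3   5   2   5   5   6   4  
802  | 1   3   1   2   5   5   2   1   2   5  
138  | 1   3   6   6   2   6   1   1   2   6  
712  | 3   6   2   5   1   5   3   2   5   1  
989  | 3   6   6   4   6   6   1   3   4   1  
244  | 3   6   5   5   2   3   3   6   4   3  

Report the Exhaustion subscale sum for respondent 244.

Respondent 244 raw: 3, 6, 5, 5, 2, 3, 3, 6, 4, 3.
Exhaustion items: 2, 3, 5, 9, 10.
Reverse-coded (reverse-coded value = 7 − response):
  item 2: 6
  item 3: 5
  item 5: 2
  item 9: 4
  item 10: 3
Sum = 6 + 5 + 2 + 4 + 3 = 20

20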